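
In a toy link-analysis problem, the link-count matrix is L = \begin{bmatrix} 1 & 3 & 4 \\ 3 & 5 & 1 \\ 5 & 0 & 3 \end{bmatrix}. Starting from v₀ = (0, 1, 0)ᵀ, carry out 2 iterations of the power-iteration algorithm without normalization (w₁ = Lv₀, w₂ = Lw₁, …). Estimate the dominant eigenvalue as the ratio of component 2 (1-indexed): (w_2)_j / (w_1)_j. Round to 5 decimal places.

6.80000

w1 = Lv₀ = (1·0 + 3·1 + 4·0; 3·0 + 5·1 + 1·0; 5·0 + 0·1 + 3·0) = (3, 5, 0)
w2 = Lw1 = (1·3 + 3·5 + 4·0; 3·3 + 5·5 + 1·0; 5·3 + 0·5 + 3·0) = (18, 34, 15)
Ratio at component: 34 / 5 = 6.80000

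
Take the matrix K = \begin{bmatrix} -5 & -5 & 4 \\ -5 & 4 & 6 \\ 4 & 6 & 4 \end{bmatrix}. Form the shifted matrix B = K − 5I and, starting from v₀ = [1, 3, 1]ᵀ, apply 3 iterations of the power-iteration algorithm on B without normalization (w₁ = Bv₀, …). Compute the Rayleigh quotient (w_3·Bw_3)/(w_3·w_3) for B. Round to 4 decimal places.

μ ≈ -14.9800

B = K − 5I has rows (-10, -5, 4); (-5, -1, 6); (4, 6, -1)
w1 = Bv₀ = ((-10)·1 + (-5)·3 + 4·1; (-5)·1 + (-1)·3 + 6·1; 4·1 + 6·3 + (-1)·1) = (-21, -2, 21)
w2 = Bw1 = ((-10)·(-21) + (-5)·(-2) + 4·21; (-5)·(-21) + (-1)·(-2) + 6·21; 4·(-21) + 6·(-2) + (-1)·21) = (304, 233, -117)
w3 = Bw2 = (-4673, -2455, 2731)
Bw3 = (69929, 42206, -36153)
w3·Bw3 = -529127790; w3·w3 = 35322315; μ ≈ -529127790/35322315 = -14.9800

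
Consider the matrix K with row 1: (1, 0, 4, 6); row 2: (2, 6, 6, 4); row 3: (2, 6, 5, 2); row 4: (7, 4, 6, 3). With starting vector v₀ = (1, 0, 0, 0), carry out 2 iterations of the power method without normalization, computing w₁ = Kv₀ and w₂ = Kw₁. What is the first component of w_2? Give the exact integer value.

51

w1 = Kv₀ = (1·1 + 0·0 + 4·0 + 6·0; 2·1 + 6·0 + 6·0 + 4·0; 2·1 + 6·0 + 5·0 + 2·0; 7·1 + 4·0 + 6·0 + 3·0) = (1, 2, 2, 7)
w2 = Kw1 = (1·1 + 0·2 + 4·2 + 6·7; 2·1 + 6·2 + 6·2 + 4·7; 2·1 + 6·2 + 5·2 + 2·7; 7·1 + 4·2 + 6·2 + 3·7) = (51, 54, 38, 48)
The requested component of w2 is 51.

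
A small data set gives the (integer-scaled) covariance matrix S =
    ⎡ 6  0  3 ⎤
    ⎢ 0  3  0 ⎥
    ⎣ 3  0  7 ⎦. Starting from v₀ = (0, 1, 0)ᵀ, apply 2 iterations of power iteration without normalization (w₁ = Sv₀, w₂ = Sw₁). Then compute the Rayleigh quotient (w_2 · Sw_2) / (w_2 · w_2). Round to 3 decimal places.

3.000

w1 = Sv₀ = (0, 3, 0)
w2 = Sw1 = (0, 9, 0)
Sw2 = (0, 27, 0)
w2·Sw2 = 0·0 + 9·27 + 0·0 = 243; w2·w2 = 0·0 + 9·9 + 0·0 = 81
λ ≈ 243/81 = 3.000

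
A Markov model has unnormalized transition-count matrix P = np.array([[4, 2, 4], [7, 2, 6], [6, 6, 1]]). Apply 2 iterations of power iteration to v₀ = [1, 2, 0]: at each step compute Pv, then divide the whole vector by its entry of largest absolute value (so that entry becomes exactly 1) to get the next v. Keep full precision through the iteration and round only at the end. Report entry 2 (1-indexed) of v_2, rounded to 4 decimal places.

1.0000

Pv0 = (8.00000, 11.00000, 18.00000); divide by 18.00000 → v1 = (0.44444, 0.61111, 1.00000)
Pv1 = (7.00000, 10.33333, 7.33333); divide by 10.33333 → v2 = (0.67742, 1.00000, 0.70968)
Requested entry of v2: 186/186 = 1.0000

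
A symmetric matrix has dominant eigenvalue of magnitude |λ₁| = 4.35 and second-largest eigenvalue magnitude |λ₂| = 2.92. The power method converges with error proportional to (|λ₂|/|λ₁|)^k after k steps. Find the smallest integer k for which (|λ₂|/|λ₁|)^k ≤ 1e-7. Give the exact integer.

|λ₂/λ₁| = 2.92/4.35 = 0.67126
Need k ≥ ln(1e-7) / ln(0.67126) = -16.1181 / -0.3986 ≈ 40.438
Smallest integer k satisfying the bound: 41

41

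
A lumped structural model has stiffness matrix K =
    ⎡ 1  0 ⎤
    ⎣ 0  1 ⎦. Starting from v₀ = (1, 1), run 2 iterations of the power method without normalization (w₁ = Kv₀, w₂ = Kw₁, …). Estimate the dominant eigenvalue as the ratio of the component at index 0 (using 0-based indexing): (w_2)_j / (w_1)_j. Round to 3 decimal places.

1.000

w1 = Kv₀ = (1, 1)
w2 = Kw1 = (1, 1)
Ratio at component: 1 / 1 = 1.000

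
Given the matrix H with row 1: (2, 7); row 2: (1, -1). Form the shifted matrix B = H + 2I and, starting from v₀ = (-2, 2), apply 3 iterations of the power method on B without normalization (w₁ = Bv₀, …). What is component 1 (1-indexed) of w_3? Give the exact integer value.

138

B = H + 2I has rows (4, 7); (1, 1)
w1 = Bv₀ = (6, 0)
w2 = Bw1 = (24, 6)
w3 = Bw2 = (138, 30)
Requested component of w3: 138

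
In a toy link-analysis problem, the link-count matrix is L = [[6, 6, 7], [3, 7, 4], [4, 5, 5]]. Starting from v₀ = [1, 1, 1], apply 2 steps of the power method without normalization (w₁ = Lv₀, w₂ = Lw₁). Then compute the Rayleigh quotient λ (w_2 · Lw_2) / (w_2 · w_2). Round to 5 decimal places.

15.35970

w1 = Lv₀ = (6·1 + 6·1 + 7·1; 3·1 + 7·1 + 4·1; 4·1 + 5·1 + 5·1) = (19, 14, 14)
w2 = Lw1 = (6·19 + 6·14 + 7·14; 3·19 + 7·14 + 4·14; 4·19 + 5·14 + 5·14) = (296, 211, 216)
Lw2 = (4554, 3229, 3319)
w2·Lw2 = 296·4554 + 211·3229 + 216·3319 = 2746207; w2·w2 = 296·296 + 211·211 + 216·216 = 178793
λ ≈ 2746207/178793 = 15.35970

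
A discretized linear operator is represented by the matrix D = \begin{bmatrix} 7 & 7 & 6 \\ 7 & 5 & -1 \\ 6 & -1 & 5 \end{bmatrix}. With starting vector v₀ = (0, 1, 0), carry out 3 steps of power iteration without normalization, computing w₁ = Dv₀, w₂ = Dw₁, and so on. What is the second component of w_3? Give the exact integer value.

w1 = Dv₀ = (7, 5, -1)
w2 = Dw1 = (78, 75, 32)
w3 = Dw2 = (1263, 889, 553)
The requested component of w3 is 889.

889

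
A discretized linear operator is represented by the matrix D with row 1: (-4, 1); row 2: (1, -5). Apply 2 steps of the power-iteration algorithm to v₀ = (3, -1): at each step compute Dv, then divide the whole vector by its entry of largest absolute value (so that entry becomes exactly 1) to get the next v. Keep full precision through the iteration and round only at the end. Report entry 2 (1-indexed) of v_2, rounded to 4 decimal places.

Dv0 = (-13.00000, 8.00000); divide by -13.00000 → v1 = (1.00000, -0.61538)
Dv1 = (-4.61538, 4.07692); divide by -4.61538 → v2 = (1.00000, -0.88333)
Requested entry of v2: -53/60 = -0.8833

-0.8833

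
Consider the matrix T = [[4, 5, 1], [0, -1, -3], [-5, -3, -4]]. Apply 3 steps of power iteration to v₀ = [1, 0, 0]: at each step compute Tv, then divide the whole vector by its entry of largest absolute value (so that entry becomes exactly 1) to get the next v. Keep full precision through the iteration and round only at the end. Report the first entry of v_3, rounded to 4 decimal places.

Tv0 = (4.00000, 0.00000, -5.00000); divide by -5.00000 → v1 = (-0.80000, 0.00000, 1.00000)
Tv1 = (-2.20000, -3.00000, 0.00000); divide by -3.00000 → v2 = (0.73333, 1.00000, 0.00000)
Tv2 = (7.93333, -1.00000, -6.66667); divide by 7.93333 → v3 = (1.00000, -0.12605, -0.84034)
Requested entry of v3: 119/119 = 1.0000

1.0000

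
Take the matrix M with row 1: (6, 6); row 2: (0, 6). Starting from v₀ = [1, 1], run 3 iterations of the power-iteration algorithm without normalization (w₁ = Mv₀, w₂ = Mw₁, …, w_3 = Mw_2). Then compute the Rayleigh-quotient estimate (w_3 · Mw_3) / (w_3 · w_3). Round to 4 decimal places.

w1 = Mv₀ = (12, 6)
w2 = Mw1 = (108, 36)
w3 = Mw2 = (864, 216)
Mw3 = (6480, 1296)
w3·Mw3 = 864·6480 + 216·1296 = 5878656; w3·w3 = 864·864 + 216·216 = 793152
λ ≈ 5878656/793152 = 7.4118

λ ≈ 7.4118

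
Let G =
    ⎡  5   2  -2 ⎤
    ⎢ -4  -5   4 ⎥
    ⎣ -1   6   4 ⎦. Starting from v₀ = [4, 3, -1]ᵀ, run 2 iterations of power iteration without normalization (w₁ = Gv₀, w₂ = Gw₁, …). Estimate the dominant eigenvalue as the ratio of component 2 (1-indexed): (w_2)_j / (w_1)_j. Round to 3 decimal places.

w1 = Gv₀ = (28, -35, 10)
w2 = Gw1 = (50, 103, -198)
Ratio at component: 103 / -35 = -2.943

λ ≈ -2.943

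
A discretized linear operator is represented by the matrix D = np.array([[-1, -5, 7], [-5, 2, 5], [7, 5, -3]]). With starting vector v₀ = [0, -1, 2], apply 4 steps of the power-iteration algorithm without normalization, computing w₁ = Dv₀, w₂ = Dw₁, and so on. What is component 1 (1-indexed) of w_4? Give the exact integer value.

w1 = Dv₀ = ((-1)·0 + (-5)·(-1) + 7·2; (-5)·0 + 2·(-1) + 5·2; 7·0 + 5·(-1) + (-3)·2) = (19, 8, -11)
w2 = Dw1 = ((-1)·19 + (-5)·8 + 7·(-11); (-5)·19 + 2·8 + 5·(-11); 7·19 + 5·8 + (-3)·(-11)) = (-136, -134, 206)
w3 = Dw2 = (2248, 1442, -2240)
w4 = Dw3 = (-25138, -19556, 29666)
The requested component of w4 is -25138.

-25138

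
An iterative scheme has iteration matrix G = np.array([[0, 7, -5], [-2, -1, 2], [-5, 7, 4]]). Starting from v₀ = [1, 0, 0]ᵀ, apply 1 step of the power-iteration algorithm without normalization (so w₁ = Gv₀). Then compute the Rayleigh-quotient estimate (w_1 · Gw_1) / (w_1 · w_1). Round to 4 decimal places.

w1 = Gv₀ = (0·1 + 7·0 + (-5)·0; (-2)·1 + (-1)·0 + 2·0; (-5)·1 + 7·0 + 4·0) = (0, -2, -5)
Gw1 = (11, -8, -34)
w1·Gw1 = 0·11 + (-2)·(-8) + (-5)·(-34) = 186; w1·w1 = 0·0 + (-2)·(-2) + (-5)·(-5) = 29
λ ≈ 186/29 = 6.4138

λ ≈ 6.4138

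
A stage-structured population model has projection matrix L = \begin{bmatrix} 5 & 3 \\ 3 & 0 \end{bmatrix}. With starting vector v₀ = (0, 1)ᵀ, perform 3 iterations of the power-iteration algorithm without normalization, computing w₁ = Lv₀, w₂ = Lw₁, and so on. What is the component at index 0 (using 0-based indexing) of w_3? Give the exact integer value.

w1 = Lv₀ = (5·0 + 3·1; 3·0 + 0·1) = (3, 0)
w2 = Lw1 = (5·3 + 3·0; 3·3 + 0·0) = (15, 9)
w3 = Lw2 = (102, 45)
The requested component of w3 is 102.

102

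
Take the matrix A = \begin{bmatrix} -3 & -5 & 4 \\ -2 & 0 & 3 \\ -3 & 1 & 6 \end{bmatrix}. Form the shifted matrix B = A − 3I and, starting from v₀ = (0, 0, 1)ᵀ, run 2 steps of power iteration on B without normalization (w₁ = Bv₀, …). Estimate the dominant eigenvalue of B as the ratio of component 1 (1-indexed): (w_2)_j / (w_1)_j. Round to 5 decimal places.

-6.75000

B = A − 3I has rows (-6, -5, 4); (-2, -3, 3); (-3, 1, 3)
w1 = Bv₀ = ((-6)·0 + (-5)·0 + 4·1; (-2)·0 + (-3)·0 + 3·1; (-3)·0 + 1·0 + 3·1) = (4, 3, 3)
w2 = Bw1 = ((-6)·4 + (-5)·3 + 4·3; (-2)·4 + (-3)·3 + 3·3; (-3)·4 + 1·3 + 3·3) = (-27, -8, 0)
Ratio: -27/4 = -6.75000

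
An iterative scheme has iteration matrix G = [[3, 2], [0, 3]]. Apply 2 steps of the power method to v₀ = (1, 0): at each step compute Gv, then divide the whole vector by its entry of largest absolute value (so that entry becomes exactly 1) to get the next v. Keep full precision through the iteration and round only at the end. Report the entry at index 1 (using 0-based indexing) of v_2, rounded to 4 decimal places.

0.0000

Gv0 = (3.00000, 0.00000); divide by 3.00000 → v1 = (1.00000, 0.00000)
Gv1 = (3.00000, 0.00000); divide by 3.00000 → v2 = (1.00000, 0.00000)
Requested entry of v2: 0/9 = 0.0000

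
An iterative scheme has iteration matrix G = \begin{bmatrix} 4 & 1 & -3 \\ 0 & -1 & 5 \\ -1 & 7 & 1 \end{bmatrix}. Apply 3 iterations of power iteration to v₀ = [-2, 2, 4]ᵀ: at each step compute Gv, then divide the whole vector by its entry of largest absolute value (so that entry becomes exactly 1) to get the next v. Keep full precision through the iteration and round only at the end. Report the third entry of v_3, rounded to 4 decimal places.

Gv0 = (-18.00000, 18.00000, 20.00000); divide by 20.00000 → v1 = (-0.90000, 0.90000, 1.00000)
Gv1 = (-5.70000, 4.10000, 8.20000); divide by 8.20000 → v2 = (-0.69512, 0.50000, 1.00000)
Gv2 = (-5.28049, 4.50000, 5.19512); divide by -5.28049 → v3 = (1.00000, -0.85219, -0.98383)
Requested entry of v3: 852/-866 = -0.9838

-0.9838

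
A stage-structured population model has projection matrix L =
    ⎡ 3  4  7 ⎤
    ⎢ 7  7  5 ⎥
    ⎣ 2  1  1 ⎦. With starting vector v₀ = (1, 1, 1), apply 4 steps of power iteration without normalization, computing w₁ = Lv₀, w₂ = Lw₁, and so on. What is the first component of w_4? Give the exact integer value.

w1 = Lv₀ = (14, 19, 4)
w2 = Lw1 = (146, 251, 51)
w3 = Lw2 = (1799, 3034, 594)
w4 = Lw3 = (21691, 36801, 7226)
The requested component of w4 is 21691.

21691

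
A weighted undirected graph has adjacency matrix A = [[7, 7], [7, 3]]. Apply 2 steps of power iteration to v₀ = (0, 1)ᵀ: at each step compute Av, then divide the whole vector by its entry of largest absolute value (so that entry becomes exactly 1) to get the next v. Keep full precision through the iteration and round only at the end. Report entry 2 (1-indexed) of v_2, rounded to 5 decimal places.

Av0 = (7.000000, 3.000000); divide by 7.000000 → v1 = (1.000000, 0.428571)
Av1 = (10.000000, 8.285714); divide by 10.000000 → v2 = (1.000000, 0.828571)
Requested entry of v2: 58/70 = 0.82857

0.82857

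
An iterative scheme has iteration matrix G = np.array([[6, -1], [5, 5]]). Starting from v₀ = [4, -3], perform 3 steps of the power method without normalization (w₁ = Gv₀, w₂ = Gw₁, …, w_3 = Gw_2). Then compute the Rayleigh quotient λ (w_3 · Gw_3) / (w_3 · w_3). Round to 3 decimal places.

w1 = Gv₀ = (6·4 + (-1)·(-3); 5·4 + 5·(-3)) = (27, 5)
w2 = Gw1 = (6·27 + (-1)·5; 5·27 + 5·5) = (157, 160)
w3 = Gw2 = (782, 1585)
Gw3 = (3107, 11835)
w3·Gw3 = 782·3107 + 1585·11835 = 21188149; w3·w3 = 782·782 + 1585·1585 = 3123749
λ ≈ 21188149/3123749 = 6.783

λ ≈ 6.783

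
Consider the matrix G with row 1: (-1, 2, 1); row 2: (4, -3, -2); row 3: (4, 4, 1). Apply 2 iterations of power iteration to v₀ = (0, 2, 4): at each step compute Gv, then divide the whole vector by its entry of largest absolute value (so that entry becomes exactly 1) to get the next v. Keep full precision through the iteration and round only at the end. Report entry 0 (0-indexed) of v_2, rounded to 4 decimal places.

Gv0 = (8.00000, -14.00000, 12.00000); divide by -14.00000 → v1 = (-0.57143, 1.00000, -0.85714)
Gv1 = (1.71429, -3.57143, 0.85714); divide by -3.57143 → v2 = (-0.48000, 1.00000, -0.24000)
Requested entry of v2: -24/50 = -0.4800

-0.4800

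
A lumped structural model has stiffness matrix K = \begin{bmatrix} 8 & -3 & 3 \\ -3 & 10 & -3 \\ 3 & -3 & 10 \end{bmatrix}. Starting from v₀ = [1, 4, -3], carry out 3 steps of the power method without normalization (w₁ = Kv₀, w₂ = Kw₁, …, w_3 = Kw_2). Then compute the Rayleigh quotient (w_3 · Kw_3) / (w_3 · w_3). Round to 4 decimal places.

w1 = Kv₀ = (8·1 + (-3)·4 + 3·(-3); (-3)·1 + 10·4 + (-3)·(-3); 3·1 + (-3)·4 + 10·(-3)) = (-13, 46, -39)
w2 = Kw1 = (8·(-13) + (-3)·46 + 3·(-39); (-3)·(-13) + 10·46 + (-3)·(-39); 3·(-13) + (-3)·46 + 10·(-39)) = (-359, 616, -567)
w3 = Kw2 = (-6421, 8938, -8595)
Kw3 = (-103967, 134428, -132027)
w3·Kw3 = (-6421)·(-103967) + 8938·134428 + (-8595)·(-132027) = 3003861636; w3·w3 = (-6421)·(-6421) + 8938·8938 + (-8595)·(-8595) = 194991110
λ ≈ 3003861636/194991110 = 15.4051

15.4051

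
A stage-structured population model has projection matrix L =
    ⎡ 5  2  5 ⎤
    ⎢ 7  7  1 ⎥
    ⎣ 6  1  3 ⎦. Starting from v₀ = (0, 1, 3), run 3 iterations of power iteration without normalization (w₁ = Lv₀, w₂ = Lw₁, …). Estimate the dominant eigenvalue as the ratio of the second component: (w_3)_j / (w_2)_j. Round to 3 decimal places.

13.166

w1 = Lv₀ = (17, 10, 10)
w2 = Lw1 = (155, 199, 142)
w3 = Lw2 = (1883, 2620, 1555)
Ratio at component: 2620 / 199 = 13.166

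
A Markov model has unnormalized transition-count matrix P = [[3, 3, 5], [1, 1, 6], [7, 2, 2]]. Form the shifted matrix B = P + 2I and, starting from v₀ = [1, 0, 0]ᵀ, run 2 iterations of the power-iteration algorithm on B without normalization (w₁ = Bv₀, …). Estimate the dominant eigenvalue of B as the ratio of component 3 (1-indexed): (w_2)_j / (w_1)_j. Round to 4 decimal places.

9.2857

B = P + 2I has rows (5, 3, 5); (1, 3, 6); (7, 2, 4)
w1 = Bv₀ = (5, 1, 7)
w2 = Bw1 = (63, 50, 65)
Ratio: 65/7 = 9.2857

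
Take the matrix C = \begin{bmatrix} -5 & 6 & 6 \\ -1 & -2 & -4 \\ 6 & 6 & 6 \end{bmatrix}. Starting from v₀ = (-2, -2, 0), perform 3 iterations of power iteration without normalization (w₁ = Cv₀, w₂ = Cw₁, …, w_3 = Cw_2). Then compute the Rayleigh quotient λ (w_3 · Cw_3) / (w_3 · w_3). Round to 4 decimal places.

w1 = Cv₀ = (-2, 6, -24)
w2 = Cw1 = (-98, 86, -120)
w3 = Cw2 = (286, 406, -792)
Cw3 = (-3746, 2070, -600)
w3·Cw3 = 286·(-3746) + 406·2070 + (-792)·(-600) = 244264; w3·w3 = 286·286 + 406·406 + (-792)·(-792) = 873896
λ ≈ 244264/873896 = 0.2795

λ ≈ 0.2795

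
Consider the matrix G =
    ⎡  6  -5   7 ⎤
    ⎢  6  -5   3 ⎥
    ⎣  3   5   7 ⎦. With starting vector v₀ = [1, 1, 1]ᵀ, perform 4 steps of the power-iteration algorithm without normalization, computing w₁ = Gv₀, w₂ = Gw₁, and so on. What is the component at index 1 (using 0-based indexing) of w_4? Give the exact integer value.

w1 = Gv₀ = (6·1 + (-5)·1 + 7·1; 6·1 + (-5)·1 + 3·1; 3·1 + 5·1 + 7·1) = (8, 4, 15)
w2 = Gw1 = (6·8 + (-5)·4 + 7·15; 6·8 + (-5)·4 + 3·15; 3·8 + 5·4 + 7·15) = (133, 73, 149)
w3 = Gw2 = (1476, 880, 1807)
w4 = Gw3 = (17105, 9877, 21477)
The requested component of w4 is 9877.

9877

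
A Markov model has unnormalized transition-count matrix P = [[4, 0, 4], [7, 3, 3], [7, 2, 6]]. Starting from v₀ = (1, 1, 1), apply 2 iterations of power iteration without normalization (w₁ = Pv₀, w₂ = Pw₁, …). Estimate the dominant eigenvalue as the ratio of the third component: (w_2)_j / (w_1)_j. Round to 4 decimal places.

w1 = Pv₀ = (4·1 + 0·1 + 4·1; 7·1 + 3·1 + 3·1; 7·1 + 2·1 + 6·1) = (8, 13, 15)
w2 = Pw1 = (4·8 + 0·13 + 4·15; 7·8 + 3·13 + 3·15; 7·8 + 2·13 + 6·15) = (92, 140, 172)
Ratio at component: 172 / 15 = 11.4667

λ ≈ 11.4667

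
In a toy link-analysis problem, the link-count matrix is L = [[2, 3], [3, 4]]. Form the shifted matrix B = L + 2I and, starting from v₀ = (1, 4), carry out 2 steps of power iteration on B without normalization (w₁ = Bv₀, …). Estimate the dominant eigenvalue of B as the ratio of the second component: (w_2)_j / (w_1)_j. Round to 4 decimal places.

μ ≈ 7.7778

B = L + 2I has rows (4, 3); (3, 6)
w1 = Bv₀ = (4·1 + 3·4; 3·1 + 6·4) = (16, 27)
w2 = Bw1 = (4·16 + 3·27; 3·16 + 6·27) = (145, 210)
Ratio: 210/27 = 7.7778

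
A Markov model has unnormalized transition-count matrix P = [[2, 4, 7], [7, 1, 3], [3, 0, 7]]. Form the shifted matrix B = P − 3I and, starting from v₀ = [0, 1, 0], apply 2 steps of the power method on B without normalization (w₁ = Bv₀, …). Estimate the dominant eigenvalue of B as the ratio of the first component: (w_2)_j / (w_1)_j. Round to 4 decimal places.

-3.0000

B = P − 3I has rows (-1, 4, 7); (7, -2, 3); (3, 0, 4)
w1 = Bv₀ = ((-1)·0 + 4·1 + 7·0; 7·0 + (-2)·1 + 3·0; 3·0 + 0·1 + 4·0) = (4, -2, 0)
w2 = Bw1 = ((-1)·4 + 4·(-2) + 7·0; 7·4 + (-2)·(-2) + 3·0; 3·4 + 0·(-2) + 4·0) = (-12, 32, 12)
Ratio: -12/4 = -3.0000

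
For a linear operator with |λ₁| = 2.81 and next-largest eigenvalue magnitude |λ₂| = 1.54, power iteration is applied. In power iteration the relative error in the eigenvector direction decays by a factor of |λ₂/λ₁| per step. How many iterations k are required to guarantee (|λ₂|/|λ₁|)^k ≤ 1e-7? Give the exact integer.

|λ₂/λ₁| = 1.54/2.81 = 0.54804
Need k ≥ ln(1e-7) / ln(0.54804) = -16.1181 / -0.6014 ≈ 26.801
Smallest integer k satisfying the bound: 27

27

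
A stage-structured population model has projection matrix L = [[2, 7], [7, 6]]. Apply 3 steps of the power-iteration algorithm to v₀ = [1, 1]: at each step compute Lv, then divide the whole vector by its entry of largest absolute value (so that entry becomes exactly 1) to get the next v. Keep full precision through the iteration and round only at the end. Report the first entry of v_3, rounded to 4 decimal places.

0.7489

Lv0 = (9.00000, 13.00000); divide by 13.00000 → v1 = (0.69231, 1.00000)
Lv1 = (8.38462, 10.84615); divide by 10.84615 → v2 = (0.77305, 1.00000)
Lv2 = (8.54610, 11.41135); divide by 11.41135 → v3 = (0.74891, 1.00000)
Requested entry of v3: 1205/1609 = 0.7489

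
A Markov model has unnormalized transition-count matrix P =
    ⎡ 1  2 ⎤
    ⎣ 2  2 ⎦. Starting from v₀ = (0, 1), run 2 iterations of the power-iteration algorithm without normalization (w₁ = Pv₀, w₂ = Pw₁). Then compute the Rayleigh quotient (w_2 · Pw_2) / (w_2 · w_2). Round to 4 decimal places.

w1 = Pv₀ = (1·0 + 2·1; 2·0 + 2·1) = (2, 2)
w2 = Pw1 = (1·2 + 2·2; 2·2 + 2·2) = (6, 8)
Pw2 = (22, 28)
w2·Pw2 = 6·22 + 8·28 = 356; w2·w2 = 6·6 + 8·8 = 100
λ ≈ 356/100 = 3.5600

3.5600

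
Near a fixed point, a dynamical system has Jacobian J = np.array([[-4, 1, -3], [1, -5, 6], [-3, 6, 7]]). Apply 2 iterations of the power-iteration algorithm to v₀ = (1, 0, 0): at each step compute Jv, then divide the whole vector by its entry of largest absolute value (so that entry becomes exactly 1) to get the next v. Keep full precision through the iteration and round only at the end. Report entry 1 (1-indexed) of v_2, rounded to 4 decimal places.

-0.9630

Jv0 = (-4.00000, 1.00000, -3.00000); divide by -4.00000 → v1 = (1.00000, -0.25000, 0.75000)
Jv1 = (-6.50000, 6.75000, 0.75000); divide by 6.75000 → v2 = (-0.96296, 1.00000, 0.11111)
Requested entry of v2: 26/-27 = -0.9630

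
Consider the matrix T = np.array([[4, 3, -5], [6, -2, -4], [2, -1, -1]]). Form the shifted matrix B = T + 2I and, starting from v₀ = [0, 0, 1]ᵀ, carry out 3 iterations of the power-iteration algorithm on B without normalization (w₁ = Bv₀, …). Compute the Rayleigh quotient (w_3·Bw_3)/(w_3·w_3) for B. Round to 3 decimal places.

B = T + 2I has rows (6, 3, -5); (6, 0, -4); (2, -1, 1)
w1 = Bv₀ = (-5, -4, 1)
w2 = Bw1 = (-47, -34, -5)
w3 = Bw2 = (-359, -262, -65)
Bw3 = (-2615, -1894, -521)
w3·Bw3 = 1468878; w3·w3 = 201750; μ ≈ 1468878/201750 = 7.281

7.281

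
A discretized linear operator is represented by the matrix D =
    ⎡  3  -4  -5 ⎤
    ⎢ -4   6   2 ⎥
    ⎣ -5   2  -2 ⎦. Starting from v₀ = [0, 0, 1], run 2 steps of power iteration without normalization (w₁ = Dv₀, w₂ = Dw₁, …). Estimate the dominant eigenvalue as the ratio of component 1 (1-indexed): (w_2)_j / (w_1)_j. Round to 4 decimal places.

w1 = Dv₀ = (3·0 + (-4)·0 + (-5)·1; (-4)·0 + 6·0 + 2·1; (-5)·0 + 2·0 + (-2)·1) = (-5, 2, -2)
w2 = Dw1 = (3·(-5) + (-4)·2 + (-5)·(-2); (-4)·(-5) + 6·2 + 2·(-2); (-5)·(-5) + 2·2 + (-2)·(-2)) = (-13, 28, 33)
Ratio at component: -13 / -5 = 2.6000

2.6000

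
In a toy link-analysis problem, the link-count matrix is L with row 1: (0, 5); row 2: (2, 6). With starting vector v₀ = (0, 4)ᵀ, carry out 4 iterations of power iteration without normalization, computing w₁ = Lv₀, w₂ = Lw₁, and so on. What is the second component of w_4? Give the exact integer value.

w1 = Lv₀ = (0·0 + 5·4; 2·0 + 6·4) = (20, 24)
w2 = Lw1 = (0·20 + 5·24; 2·20 + 6·24) = (120, 184)
w3 = Lw2 = (920, 1344)
w4 = Lw3 = (6720, 9904)
The requested component of w4 is 9904.

9904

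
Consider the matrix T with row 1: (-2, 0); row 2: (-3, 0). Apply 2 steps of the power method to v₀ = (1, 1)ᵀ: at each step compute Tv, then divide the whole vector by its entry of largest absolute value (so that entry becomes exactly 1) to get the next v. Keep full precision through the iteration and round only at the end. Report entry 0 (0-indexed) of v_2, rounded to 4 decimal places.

Tv0 = (-2.00000, -3.00000); divide by -3.00000 → v1 = (0.66667, 1.00000)
Tv1 = (-1.33333, -2.00000); divide by -2.00000 → v2 = (0.66667, 1.00000)
Requested entry of v2: 4/6 = 0.6667

0.6667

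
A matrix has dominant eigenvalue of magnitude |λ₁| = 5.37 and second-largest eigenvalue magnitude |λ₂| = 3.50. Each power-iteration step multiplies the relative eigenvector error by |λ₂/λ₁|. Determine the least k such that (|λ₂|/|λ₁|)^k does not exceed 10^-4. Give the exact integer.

22

|λ₂/λ₁| = 3.50/5.37 = 0.65177
Need k ≥ ln(10^-4) / ln(0.65177) = -9.2103 / -0.4281 ≈ 21.516
Smallest integer k satisfying the bound: 22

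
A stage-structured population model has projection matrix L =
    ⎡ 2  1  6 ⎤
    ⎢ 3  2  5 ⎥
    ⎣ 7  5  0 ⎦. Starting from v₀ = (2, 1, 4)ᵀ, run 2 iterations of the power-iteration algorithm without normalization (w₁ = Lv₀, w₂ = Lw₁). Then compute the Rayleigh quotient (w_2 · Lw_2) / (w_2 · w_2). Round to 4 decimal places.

9.7615

w1 = Lv₀ = (2·2 + 1·1 + 6·4; 3·2 + 2·1 + 5·4; 7·2 + 5·1 + 0·4) = (29, 28, 19)
w2 = Lw1 = (2·29 + 1·28 + 6·19; 3·29 + 2·28 + 5·19; 7·29 + 5·28 + 0·19) = (200, 238, 343)
Lw2 = (2696, 2791, 2590)
w2·Lw2 = 200·2696 + 238·2791 + 343·2590 = 2091828; w2·w2 = 200·200 + 238·238 + 343·343 = 214293
λ ≈ 2091828/214293 = 9.7615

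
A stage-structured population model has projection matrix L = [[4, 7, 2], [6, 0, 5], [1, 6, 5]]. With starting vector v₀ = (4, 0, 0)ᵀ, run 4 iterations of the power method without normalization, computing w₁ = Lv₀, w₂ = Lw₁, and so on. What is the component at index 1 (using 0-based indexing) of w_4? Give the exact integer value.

21972

w1 = Lv₀ = (4·4 + 7·0 + 2·0; 6·4 + 0·0 + 5·0; 1·4 + 6·0 + 5·0) = (16, 24, 4)
w2 = Lw1 = (4·16 + 7·24 + 2·4; 6·16 + 0·24 + 5·4; 1·16 + 6·24 + 5·4) = (240, 116, 180)
w3 = Lw2 = (2132, 2340, 1836)
w4 = Lw3 = (28580, 21972, 25352)
The requested component of w4 is 21972.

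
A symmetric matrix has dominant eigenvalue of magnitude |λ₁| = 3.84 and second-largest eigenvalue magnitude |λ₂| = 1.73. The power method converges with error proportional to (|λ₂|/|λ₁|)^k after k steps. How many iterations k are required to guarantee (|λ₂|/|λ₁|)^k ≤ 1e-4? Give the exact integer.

12

|λ₂/λ₁| = 1.73/3.84 = 0.45052
Need k ≥ ln(1e-4) / ln(0.45052) = -9.2103 / -0.7974 ≈ 11.551
Smallest integer k satisfying the bound: 12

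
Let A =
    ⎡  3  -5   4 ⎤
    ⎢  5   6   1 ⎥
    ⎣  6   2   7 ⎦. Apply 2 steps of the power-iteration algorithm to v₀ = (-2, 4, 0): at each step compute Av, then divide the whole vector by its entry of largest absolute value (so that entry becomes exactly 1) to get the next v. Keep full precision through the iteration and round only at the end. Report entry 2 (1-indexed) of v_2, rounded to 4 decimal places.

0.3049

Av0 = (-26.00000, 14.00000, -4.00000); divide by -26.00000 → v1 = (1.00000, -0.53846, 0.15385)
Av1 = (6.30769, 1.92308, 6.00000); divide by 6.30769 → v2 = (1.00000, 0.30488, 0.95122)
Requested entry of v2: -50/-164 = 0.3049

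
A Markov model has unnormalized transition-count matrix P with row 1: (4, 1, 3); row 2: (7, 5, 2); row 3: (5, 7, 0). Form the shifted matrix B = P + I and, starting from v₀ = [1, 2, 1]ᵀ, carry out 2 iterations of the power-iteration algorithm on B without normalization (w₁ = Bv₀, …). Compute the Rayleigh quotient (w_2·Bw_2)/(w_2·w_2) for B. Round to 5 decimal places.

11.69461

B = P + I has rows (5, 1, 3); (7, 6, 2); (5, 7, 1)
w1 = Bv₀ = (5·1 + 1·2 + 3·1; 7·1 + 6·2 + 2·1; 5·1 + 7·2 + 1·1) = (10, 21, 20)
w2 = Bw1 = (5·10 + 1·21 + 3·20; 7·10 + 6·21 + 2·20; 5·10 + 7·21 + 1·20) = (131, 236, 217)
Bw2 = (1542, 2767, 2524)
w2·Bw2 = 1402722; w2·w2 = 119946; μ ≈ 1402722/119946 = 11.69461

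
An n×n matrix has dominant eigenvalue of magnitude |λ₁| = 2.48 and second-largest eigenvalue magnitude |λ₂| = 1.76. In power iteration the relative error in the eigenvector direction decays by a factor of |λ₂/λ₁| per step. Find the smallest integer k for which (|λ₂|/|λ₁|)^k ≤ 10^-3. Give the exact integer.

|λ₂/λ₁| = 1.76/2.48 = 0.70968
Need k ≥ ln(10^-3) / ln(0.70968) = -6.9078 / -0.3429 ≈ 20.142
Smallest integer k satisfying the bound: 21

21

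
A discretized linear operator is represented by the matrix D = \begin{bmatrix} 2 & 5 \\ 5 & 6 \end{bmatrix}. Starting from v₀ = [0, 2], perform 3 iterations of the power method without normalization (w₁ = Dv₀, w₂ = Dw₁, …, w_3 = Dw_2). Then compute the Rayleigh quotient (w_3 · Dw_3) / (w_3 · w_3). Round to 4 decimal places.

w1 = Dv₀ = (2·0 + 5·2; 5·0 + 6·2) = (10, 12)
w2 = Dw1 = (2·10 + 5·12; 5·10 + 6·12) = (80, 122)
w3 = Dw2 = (770, 1132)
Dw3 = (7200, 10642)
w3·Dw3 = 770·7200 + 1132·10642 = 17590744; w3·w3 = 770·770 + 1132·1132 = 1874324
λ ≈ 17590744/1874324 = 9.3851

λ ≈ 9.3851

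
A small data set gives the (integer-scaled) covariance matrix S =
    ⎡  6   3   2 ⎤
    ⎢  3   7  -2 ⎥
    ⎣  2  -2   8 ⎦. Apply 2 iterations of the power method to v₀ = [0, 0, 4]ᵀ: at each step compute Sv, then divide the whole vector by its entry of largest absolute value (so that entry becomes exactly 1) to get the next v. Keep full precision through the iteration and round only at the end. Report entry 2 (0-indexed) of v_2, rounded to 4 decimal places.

Sv0 = (8.00000, -8.00000, 32.00000); divide by 32.00000 → v1 = (0.25000, -0.25000, 1.00000)
Sv1 = (2.75000, -3.00000, 9.00000); divide by 9.00000 → v2 = (0.30556, -0.33333, 1.00000)
Requested entry of v2: 288/288 = 1.0000

1.0000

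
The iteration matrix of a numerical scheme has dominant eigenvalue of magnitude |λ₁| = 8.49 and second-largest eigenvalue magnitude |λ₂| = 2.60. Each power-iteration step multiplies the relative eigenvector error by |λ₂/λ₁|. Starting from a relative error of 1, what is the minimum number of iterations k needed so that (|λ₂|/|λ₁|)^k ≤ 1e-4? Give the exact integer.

|λ₂/λ₁| = 2.60/8.49 = 0.30624
Need k ≥ ln(1e-4) / ln(0.30624) = -9.2103 / -1.1834 ≈ 7.783
Smallest integer k satisfying the bound: 8

8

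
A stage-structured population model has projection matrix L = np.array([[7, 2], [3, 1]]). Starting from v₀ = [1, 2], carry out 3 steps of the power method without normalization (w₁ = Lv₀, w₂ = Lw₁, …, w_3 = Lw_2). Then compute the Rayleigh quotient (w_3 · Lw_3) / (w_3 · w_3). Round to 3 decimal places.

w1 = Lv₀ = (7·1 + 2·2; 3·1 + 1·2) = (11, 5)
w2 = Lw1 = (7·11 + 2·5; 3·11 + 1·5) = (87, 38)
w3 = Lw2 = (685, 299)
Lw3 = (5393, 2354)
w3·Lw3 = 685·5393 + 299·2354 = 4398051; w3·w3 = 685·685 + 299·299 = 558626
λ ≈ 4398051/558626 = 7.873

7.873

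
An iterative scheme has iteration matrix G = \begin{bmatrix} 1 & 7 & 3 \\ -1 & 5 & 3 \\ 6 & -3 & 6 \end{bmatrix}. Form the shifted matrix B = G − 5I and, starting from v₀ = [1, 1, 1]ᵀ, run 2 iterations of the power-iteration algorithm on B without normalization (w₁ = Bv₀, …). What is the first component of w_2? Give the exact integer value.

B = G − 5I has rows (-4, 7, 3); (-1, 0, 3); (6, -3, 1)
w1 = Bv₀ = ((-4)·1 + 7·1 + 3·1; (-1)·1 + 0·1 + 3·1; 6·1 + (-3)·1 + 1·1) = (6, 2, 4)
w2 = Bw1 = ((-4)·6 + 7·2 + 3·4; (-1)·6 + 0·2 + 3·4; 6·6 + (-3)·2 + 1·4) = (2, 6, 34)
Requested component of w2: 2

2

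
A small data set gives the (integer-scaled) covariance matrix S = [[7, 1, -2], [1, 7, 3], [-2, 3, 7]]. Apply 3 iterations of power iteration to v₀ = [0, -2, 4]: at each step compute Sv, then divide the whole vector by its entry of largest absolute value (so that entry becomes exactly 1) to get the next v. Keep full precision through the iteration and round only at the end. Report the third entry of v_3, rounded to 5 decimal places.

1.00000

Sv0 = (-10.000000, -2.000000, 22.000000); divide by 22.000000 → v1 = (-0.454545, -0.090909, 1.000000)
Sv1 = (-5.272727, 1.909091, 7.636364); divide by 7.636364 → v2 = (-0.690476, 0.250000, 1.000000)
Sv2 = (-6.583333, 4.059524, 9.130952); divide by 9.130952 → v3 = (-0.720991, 0.444589, 1.000000)
Requested entry of v3: 1534/1534 = 1.00000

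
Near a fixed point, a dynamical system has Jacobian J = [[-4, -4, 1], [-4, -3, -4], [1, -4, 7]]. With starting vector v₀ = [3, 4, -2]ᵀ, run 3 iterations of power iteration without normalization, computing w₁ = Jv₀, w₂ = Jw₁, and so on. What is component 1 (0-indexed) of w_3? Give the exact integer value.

-836

w1 = Jv₀ = ((-4)·3 + (-4)·4 + 1·(-2); (-4)·3 + (-3)·4 + (-4)·(-2); 1·3 + (-4)·4 + 7·(-2)) = (-30, -16, -27)
w2 = Jw1 = ((-4)·(-30) + (-4)·(-16) + 1·(-27); (-4)·(-30) + (-3)·(-16) + (-4)·(-27); 1·(-30) + (-4)·(-16) + 7·(-27)) = (157, 276, -155)
w3 = Jw2 = (-1887, -836, -2032)
The requested component of w3 is -836.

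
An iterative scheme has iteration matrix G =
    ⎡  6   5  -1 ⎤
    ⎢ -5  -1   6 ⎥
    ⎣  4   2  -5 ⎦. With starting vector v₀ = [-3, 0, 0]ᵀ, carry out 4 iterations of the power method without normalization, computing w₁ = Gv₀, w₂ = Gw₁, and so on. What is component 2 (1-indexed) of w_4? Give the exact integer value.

w1 = Gv₀ = (6·(-3) + 5·0 + (-1)·0; (-5)·(-3) + (-1)·0 + 6·0; 4·(-3) + 2·0 + (-5)·0) = (-18, 15, -12)
w2 = Gw1 = (6·(-18) + 5·15 + (-1)·(-12); (-5)·(-18) + (-1)·15 + 6·(-12); 4·(-18) + 2·15 + (-5)·(-12)) = (-21, 3, 18)
w3 = Gw2 = (-129, 210, -168)
w4 = Gw3 = (444, -573, 744)
The requested component of w4 is -573.

-573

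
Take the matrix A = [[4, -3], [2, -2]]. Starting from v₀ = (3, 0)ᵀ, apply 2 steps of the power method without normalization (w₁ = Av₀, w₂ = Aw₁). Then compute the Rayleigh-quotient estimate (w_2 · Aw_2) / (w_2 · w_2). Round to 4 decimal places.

λ ≈ 2.8276

w1 = Av₀ = (12, 6)
w2 = Aw1 = (30, 12)
Aw2 = (84, 36)
w2·Aw2 = 30·84 + 12·36 = 2952; w2·w2 = 30·30 + 12·12 = 1044
λ ≈ 2952/1044 = 2.8276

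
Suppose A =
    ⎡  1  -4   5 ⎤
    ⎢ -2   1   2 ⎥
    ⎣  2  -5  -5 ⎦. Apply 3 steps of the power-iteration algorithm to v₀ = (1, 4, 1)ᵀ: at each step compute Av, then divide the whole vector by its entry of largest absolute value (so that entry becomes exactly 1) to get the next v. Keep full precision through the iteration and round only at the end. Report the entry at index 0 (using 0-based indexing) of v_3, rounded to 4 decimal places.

-0.5887

Av0 = (-10.00000, 4.00000, -23.00000); divide by -23.00000 → v1 = (0.43478, -0.17391, 1.00000)
Av1 = (6.13043, 0.95652, -3.26087); divide by 6.13043 → v2 = (1.00000, 0.15603, -0.53191)
Av2 = (-2.28369, -2.90780, 3.87943); divide by 3.87943 → v3 = (-0.58867, -0.74954, 1.00000)
Requested entry of v3: 322/-547 = -0.5887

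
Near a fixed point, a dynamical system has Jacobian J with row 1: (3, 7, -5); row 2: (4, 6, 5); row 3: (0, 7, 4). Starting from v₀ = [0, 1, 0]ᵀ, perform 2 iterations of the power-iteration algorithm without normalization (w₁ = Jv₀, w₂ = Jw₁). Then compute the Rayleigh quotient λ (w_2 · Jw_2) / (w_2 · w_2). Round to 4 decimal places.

11.9219

w1 = Jv₀ = (3·0 + 7·1 + (-5)·0; 4·0 + 6·1 + 5·0; 0·0 + 7·1 + 4·0) = (7, 6, 7)
w2 = Jw1 = (3·7 + 7·6 + (-5)·7; 4·7 + 6·6 + 5·7; 0·7 + 7·6 + 4·7) = (28, 99, 70)
Jw2 = (427, 1056, 973)
w2·Jw2 = 28·427 + 99·1056 + 70·973 = 184610; w2·w2 = 28·28 + 99·99 + 70·70 = 15485
λ ≈ 184610/15485 = 11.9219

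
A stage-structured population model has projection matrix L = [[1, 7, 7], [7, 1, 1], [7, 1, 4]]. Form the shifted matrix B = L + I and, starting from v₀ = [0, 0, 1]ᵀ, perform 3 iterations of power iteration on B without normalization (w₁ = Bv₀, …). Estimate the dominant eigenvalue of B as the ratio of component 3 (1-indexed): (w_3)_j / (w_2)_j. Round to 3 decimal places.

10.973

B = L + I has rows (2, 7, 7); (7, 2, 1); (7, 1, 5)
w1 = Bv₀ = (2·0 + 7·0 + 7·1; 7·0 + 2·0 + 1·1; 7·0 + 1·0 + 5·1) = (7, 1, 5)
w2 = Bw1 = (2·7 + 7·1 + 7·5; 7·7 + 2·1 + 1·5; 7·7 + 1·1 + 5·5) = (56, 56, 75)
w3 = Bw2 = (1029, 579, 823)
Ratio: 823/75 = 10.973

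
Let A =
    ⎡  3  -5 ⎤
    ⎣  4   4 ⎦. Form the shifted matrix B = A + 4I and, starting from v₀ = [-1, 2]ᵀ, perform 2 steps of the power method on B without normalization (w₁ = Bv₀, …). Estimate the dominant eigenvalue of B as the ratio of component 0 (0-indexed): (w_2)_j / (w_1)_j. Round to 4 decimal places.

10.5294

B = A + 4I has rows (7, -5); (4, 8)
w1 = Bv₀ = (7·(-1) + (-5)·2; 4·(-1) + 8·2) = (-17, 12)
w2 = Bw1 = (7·(-17) + (-5)·12; 4·(-17) + 8·12) = (-179, 28)
Ratio: -179/-17 = 10.5294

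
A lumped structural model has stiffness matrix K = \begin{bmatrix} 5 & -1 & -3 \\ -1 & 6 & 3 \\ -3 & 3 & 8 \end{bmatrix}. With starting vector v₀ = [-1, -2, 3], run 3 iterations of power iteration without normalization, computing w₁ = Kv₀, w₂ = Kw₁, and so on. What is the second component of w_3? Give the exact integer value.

w1 = Kv₀ = (5·(-1) + (-1)·(-2) + (-3)·3; (-1)·(-1) + 6·(-2) + 3·3; (-3)·(-1) + 3·(-2) + 8·3) = (-12, -2, 21)
w2 = Kw1 = (5·(-12) + (-1)·(-2) + (-3)·21; (-1)·(-12) + 6·(-2) + 3·21; (-3)·(-12) + 3·(-2) + 8·21) = (-121, 63, 198)
w3 = Kw2 = (-1262, 1093, 2136)
The requested component of w3 is 1093.

1093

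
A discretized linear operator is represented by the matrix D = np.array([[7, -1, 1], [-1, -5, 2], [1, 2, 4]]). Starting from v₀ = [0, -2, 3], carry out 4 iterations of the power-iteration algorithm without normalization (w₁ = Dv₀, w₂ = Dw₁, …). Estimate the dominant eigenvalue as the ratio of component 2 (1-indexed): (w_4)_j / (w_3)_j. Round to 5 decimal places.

λ ≈ -4.99342

w1 = Dv₀ = (5, 16, 8)
w2 = Dw1 = (27, -69, 69)
w3 = Dw2 = (327, 456, 165)
w4 = Dw3 = (1998, -2277, 1899)
Ratio at component: -2277 / 456 = -4.99342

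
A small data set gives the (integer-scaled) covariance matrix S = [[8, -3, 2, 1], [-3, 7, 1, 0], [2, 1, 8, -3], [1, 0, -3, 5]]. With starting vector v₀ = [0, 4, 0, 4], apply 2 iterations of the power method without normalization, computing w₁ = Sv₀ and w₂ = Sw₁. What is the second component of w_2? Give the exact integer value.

w1 = Sv₀ = (8·0 + (-3)·4 + 2·0 + 1·4; (-3)·0 + 7·4 + 1·0 + 0·4; 2·0 + 1·4 + 8·0 + (-3)·4; 1·0 + 0·4 + (-3)·0 + 5·4) = (-8, 28, -8, 20)
w2 = Sw1 = (8·(-8) + (-3)·28 + 2·(-8) + 1·20; (-3)·(-8) + 7·28 + 1·(-8) + 0·20; 2·(-8) + 1·28 + 8·(-8) + (-3)·20; 1·(-8) + 0·28 + (-3)·(-8) + 5·20) = (-144, 212, -112, 116)
The requested component of w2 is 212.

212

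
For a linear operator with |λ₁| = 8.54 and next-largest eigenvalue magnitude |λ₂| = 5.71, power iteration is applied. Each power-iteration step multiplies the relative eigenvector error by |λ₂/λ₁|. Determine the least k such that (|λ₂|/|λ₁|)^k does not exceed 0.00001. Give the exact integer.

29

|λ₂/λ₁| = 5.71/8.54 = 0.66862
Need k ≥ ln(0.00001) / ln(0.66862) = -11.5129 / -0.4025 ≈ 28.601
Smallest integer k satisfying the bound: 29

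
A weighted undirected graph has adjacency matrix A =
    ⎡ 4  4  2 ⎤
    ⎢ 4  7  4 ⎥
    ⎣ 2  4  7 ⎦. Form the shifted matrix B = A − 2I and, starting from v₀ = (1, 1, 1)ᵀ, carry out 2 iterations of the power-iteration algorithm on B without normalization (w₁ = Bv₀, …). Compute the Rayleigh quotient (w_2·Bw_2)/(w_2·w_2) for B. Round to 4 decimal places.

μ ≈ 11.0367

B = A − 2I has rows (2, 4, 2); (4, 5, 4); (2, 4, 5)
w1 = Bv₀ = (2·1 + 4·1 + 2·1; 4·1 + 5·1 + 4·1; 2·1 + 4·1 + 5·1) = (8, 13, 11)
w2 = Bw1 = (2·8 + 4·13 + 2·11; 4·8 + 5·13 + 4·11; 2·8 + 4·13 + 5·11) = (90, 141, 123)
Bw2 = (990, 1557, 1359)
w2·Bw2 = 475794; w2·w2 = 43110; μ ≈ 475794/43110 = 11.0367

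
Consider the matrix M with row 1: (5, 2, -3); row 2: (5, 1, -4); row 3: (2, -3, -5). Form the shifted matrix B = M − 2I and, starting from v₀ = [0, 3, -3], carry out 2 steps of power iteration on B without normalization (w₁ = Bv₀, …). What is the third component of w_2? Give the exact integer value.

B = M − 2I has rows (3, 2, -3); (5, -1, -4); (2, -3, -7)
w1 = Bv₀ = (15, 9, 12)
w2 = Bw1 = (27, 18, -81)
Requested component of w2: -81

-81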